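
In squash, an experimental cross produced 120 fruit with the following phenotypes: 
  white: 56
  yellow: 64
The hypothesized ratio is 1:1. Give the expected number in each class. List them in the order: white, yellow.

Under the 1:1 hypothesis (Σ ratio = 2, N = 120):
  white: 120 × 1/2 = 60
  yellow: 120 × 1/2 = 60

60, 60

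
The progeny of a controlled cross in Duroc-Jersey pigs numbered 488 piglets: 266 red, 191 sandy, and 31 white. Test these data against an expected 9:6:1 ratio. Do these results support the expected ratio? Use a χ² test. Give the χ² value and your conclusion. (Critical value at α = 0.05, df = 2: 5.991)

Expected counts for N = 488 under a 9:6:1 ratio (total parts = 16):
  red: 488 × 9/16 = 274.5
  sandy: 488 × 6/16 = 183
  white: 488 × 1/16 = 30.5
χ² = Σ (O − E)² / E
  red: (266 − 274.5)² / 274.5 = 0.2632
  sandy: (191 − 183)² / 183 = 0.3497
  white: (31 − 30.5)² / 30.5 = 0.0082
χ² = 0.2632 + 0.3497 + 0.0082 = 0.6211 ≈ 0.621
Degrees of freedom = 3 − 1 = 2; critical value at α = 0.05 is 5.991.
Since 0.621 < 5.991, we fail to reject the null hypothesis — the data are consistent with the 9:6:1 ratio.

0.621; consistent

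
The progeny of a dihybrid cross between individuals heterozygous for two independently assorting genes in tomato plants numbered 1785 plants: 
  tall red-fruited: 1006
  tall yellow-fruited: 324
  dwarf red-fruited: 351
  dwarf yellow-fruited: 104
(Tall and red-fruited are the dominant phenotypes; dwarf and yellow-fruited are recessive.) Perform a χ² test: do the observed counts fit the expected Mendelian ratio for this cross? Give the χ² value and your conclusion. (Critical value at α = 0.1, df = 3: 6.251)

A dihybrid F₂ with independent assortment and complete dominance at both loci gives a 9:3:3:1 phenotypic ratio.
Expected counts for N = 1785 under a 9:3:3:1 ratio (total parts = 16):
  tall red-fruited: 1785 × 9/16 = 1004.0625
  tall yellow-fruited: 1785 × 3/16 = 334.6875
  dwarf red-fruited: 1785 × 3/16 = 334.6875
  dwarf yellow-fruited: 1785 × 1/16 = 111.5625
χ² = Σ (O − E)² / E
  tall red-fruited: (1006 − 1004.0625)² / 1004.0625 = 0.0037
  tall yellow-fruited: (324 − 334.6875)² / 334.6875 = 0.3413
  dwarf red-fruited: (351 − 334.6875)² / 334.6875 = 0.7951
  dwarf yellow-fruited: (104 − 111.5625)² / 111.5625 = 0.5126
χ² = 0.0037 + 0.3413 + 0.7951 + 0.5126 = 1.6527 ≈ 1.653
Degrees of freedom = 4 − 1 = 3; critical value at α = 0.1 is 6.251.
Since 1.653 < 6.251, we fail to reject the null hypothesis — the data are consistent with the 9:3:3:1 ratio.

1.653; consistent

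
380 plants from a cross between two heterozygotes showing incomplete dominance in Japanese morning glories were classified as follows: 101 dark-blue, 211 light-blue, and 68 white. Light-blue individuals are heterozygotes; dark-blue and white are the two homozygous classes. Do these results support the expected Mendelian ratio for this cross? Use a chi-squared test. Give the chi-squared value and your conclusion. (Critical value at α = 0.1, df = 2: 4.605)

With incomplete dominance, a heterozygote × heterozygote cross gives a 1:2:1 phenotypic ratio.
Total ratio parts = 4. Expected numbers out of 380:
  dark-blue: 380 × 1/4 = 95
  light-blue: 380 × 2/4 = 190
  white: 380 × 1/4 = 95
χ² = Σ (O − E)² / E
  dark-blue: (101 − 95)² / 95 = 0.3789
  light-blue: (211 − 190)² / 190 = 2.3211
  white: (68 − 95)² / 95 = 7.6737
χ² = 0.3789 + 2.3211 + 7.6737 = 10.3737 ≈ 10.374
Degrees of freedom = 3 − 1 = 2; critical value at α = 0.1 is 4.605.
Since 10.374 > 4.605, we reject the null hypothesis — the data do not fit the 1:2:1 ratio.

10.374; not consistent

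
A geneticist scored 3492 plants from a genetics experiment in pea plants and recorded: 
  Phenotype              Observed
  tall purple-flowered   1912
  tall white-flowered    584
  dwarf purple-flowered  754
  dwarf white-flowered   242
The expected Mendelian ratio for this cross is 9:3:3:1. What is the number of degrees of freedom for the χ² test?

A goodness-of-fit test with 4 phenotype classes has df = 4 − 1 = 3.

3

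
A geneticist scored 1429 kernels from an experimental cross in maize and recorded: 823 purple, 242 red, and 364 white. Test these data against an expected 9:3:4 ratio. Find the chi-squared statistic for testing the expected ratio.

3.096

Total ratio parts = 16. Expected numbers out of 1429:
  purple: 1429 × 9/16 = 803.8125
  red: 1429 × 3/16 = 267.9375
  white: 1429 × 4/16 = 357.25
χ² = Σ (O − E)² / E
  purple: (823 − 803.8125)² / 803.8125 = 0.4580
  red: (242 − 267.9375)² / 267.9375 = 2.5109
  white: (364 − 357.25)² / 357.25 = 0.1275
χ² = 0.4580 + 2.5109 + 0.1275 = 3.0964 ≈ 3.096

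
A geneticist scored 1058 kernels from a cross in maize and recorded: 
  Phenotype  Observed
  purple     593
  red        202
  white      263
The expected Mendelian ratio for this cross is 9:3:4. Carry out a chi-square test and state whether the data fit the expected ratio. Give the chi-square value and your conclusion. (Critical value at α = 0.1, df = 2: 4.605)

Under the 9:3:4 hypothesis (Σ ratio = 16, N = 1058):
  purple: 1058 × 9/16 = 595.125
  red: 1058 × 3/16 = 198.375
  white: 1058 × 4/16 = 264.5
χ² = Σ (O − E)² / E
  purple: (593 − 595.125)² / 595.125 = 0.0076
  red: (202 − 198.375)² / 198.375 = 0.0662
  white: (263 − 264.5)² / 264.5 = 0.0085
χ² = 0.0076 + 0.0662 + 0.0085 = 0.0823 ≈ 0.082
Degrees of freedom = 3 − 1 = 2; critical value at α = 0.1 is 4.605.
Since 0.082 < 4.605, we fail to reject the null hypothesis — the data are consistent with the 9:3:4 ratio.

0.082; consistent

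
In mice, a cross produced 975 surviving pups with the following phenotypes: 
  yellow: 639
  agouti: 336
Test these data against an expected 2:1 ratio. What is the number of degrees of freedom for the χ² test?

A goodness-of-fit test with 2 phenotype classes has df = 2 − 1 = 1.

1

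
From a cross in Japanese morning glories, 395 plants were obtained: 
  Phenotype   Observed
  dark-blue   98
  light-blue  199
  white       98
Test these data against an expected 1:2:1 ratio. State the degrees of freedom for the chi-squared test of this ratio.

2

A goodness-of-fit test with 3 phenotype classes has df = 3 − 1 = 2.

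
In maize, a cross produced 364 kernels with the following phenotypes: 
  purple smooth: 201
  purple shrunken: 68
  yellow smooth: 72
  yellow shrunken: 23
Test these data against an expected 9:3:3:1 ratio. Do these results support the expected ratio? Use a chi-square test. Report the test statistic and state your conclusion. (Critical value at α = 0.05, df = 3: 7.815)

Under the 9:3:3:1 hypothesis (Σ ratio = 16, N = 364):
  purple smooth: 364 × 9/16 = 204.75
  purple shrunken: 364 × 3/16 = 68.25
  yellow smooth: 364 × 3/16 = 68.25
  yellow shrunken: 364 × 1/16 = 22.75
χ² = Σ (O − E)² / E
  purple smooth: (201 − 204.75)² / 204.75 = 0.0687
  purple shrunken: (68 − 68.25)² / 68.25 = 0.0009
  yellow smooth: (72 − 68.25)² / 68.25 = 0.2060
  yellow shrunken: (23 − 22.75)² / 22.75 = 0.0027
χ² = 0.0687 + 0.0009 + 0.2060 + 0.0027 = 0.2783 ≈ 0.278
Degrees of freedom = 4 − 1 = 3; critical value at α = 0.05 is 7.815.
Since 0.278 < 7.815, we fail to reject the null hypothesis — the data are consistent with the 9:3:3:1 ratio.

0.278; consistent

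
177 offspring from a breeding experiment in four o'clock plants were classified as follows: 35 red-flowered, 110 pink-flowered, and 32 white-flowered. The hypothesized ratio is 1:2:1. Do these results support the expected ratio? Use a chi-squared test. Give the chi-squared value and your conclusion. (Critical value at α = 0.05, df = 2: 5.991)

10.548; not consistent

The 1:2:1 ratio has 4 parts, so with N = 177 the expected counts are:
  red-flowered: 177 × 1/4 = 44.25
  pink-flowered: 177 × 2/4 = 88.5
  white-flowered: 177 × 1/4 = 44.25
χ² = Σ (O − E)² / E
  red-flowered: (35 − 44.25)² / 44.25 = 1.9336
  pink-flowered: (110 − 88.5)² / 88.5 = 5.2232
  white-flowered: (32 − 44.25)² / 44.25 = 3.3912
χ² = 1.9336 + 5.2232 + 3.3912 = 10.548
Degrees of freedom = 3 − 1 = 2; critical value at α = 0.05 is 5.991.
Since 10.548 > 5.991, we reject the null hypothesis — the data do not fit the 1:2:1 ratio.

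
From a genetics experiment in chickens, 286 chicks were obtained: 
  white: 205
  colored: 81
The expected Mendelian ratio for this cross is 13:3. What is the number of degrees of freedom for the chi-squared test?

A goodness-of-fit test with 2 phenotype classes has df = 2 − 1 = 1.

1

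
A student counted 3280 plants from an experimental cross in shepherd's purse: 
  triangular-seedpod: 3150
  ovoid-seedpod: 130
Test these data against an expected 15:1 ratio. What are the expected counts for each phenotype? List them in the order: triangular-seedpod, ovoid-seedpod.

The 15:1 ratio has 16 parts, so with N = 3280 the expected counts are:
  triangular-seedpod: 3280 × 15/16 = 3075
  ovoid-seedpod: 3280 × 1/16 = 205

3075, 205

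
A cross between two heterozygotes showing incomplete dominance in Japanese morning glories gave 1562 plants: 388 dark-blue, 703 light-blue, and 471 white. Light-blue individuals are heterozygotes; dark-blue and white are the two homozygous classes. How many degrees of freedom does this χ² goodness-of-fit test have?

2

With incomplete dominance, a heterozygote × heterozygote cross gives a 1:2:1 phenotypic ratio.
A goodness-of-fit test with 3 phenotype classes has df = 3 − 1 = 2.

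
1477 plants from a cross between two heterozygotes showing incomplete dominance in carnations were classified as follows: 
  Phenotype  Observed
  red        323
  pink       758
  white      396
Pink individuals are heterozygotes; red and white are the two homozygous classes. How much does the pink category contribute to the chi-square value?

With incomplete dominance, a heterozygote × heterozygote cross gives a 1:2:1 phenotypic ratio.
Total ratio parts = 4. Expected numbers out of 1477:
  red: 1477 × 1/4 = 369.25
  pink: 1477 × 2/4 = 738.5
  white: 1477 × 1/4 = 369.25
Contribution of pink: (758 − 738.5)² / 738.5 = 0.5149

0.515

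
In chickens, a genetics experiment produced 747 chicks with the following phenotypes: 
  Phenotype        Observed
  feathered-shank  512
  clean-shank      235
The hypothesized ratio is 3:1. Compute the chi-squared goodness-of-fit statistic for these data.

Total ratio parts = 4. Expected numbers out of 747:
  feathered-shank: 747 × 3/4 = 560.25
  clean-shank: 747 × 1/4 = 186.75
χ² = Σ (O − E)² / E
  feathered-shank: (512 − 560.25)² / 560.25 = 4.1554
  clean-shank: (235 − 186.75)² / 186.75 = 12.4662
χ² = 4.1554 + 12.4662 = 16.6216 ≈ 16.622

16.622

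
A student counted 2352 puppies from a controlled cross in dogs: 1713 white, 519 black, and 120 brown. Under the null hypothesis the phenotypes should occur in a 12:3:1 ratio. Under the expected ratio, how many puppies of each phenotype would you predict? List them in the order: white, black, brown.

Expected counts for N = 2352 under a 12:3:1 ratio (total parts = 16):
  white: 2352 × 12/16 = 1764
  black: 2352 × 3/16 = 441
  brown: 2352 × 1/16 = 147

1764, 441, 147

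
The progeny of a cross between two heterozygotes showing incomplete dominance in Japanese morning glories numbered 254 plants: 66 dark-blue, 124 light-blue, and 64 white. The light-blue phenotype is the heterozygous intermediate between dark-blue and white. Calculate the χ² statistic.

0.173

With incomplete dominance, a heterozygote × heterozygote cross gives a 1:2:1 phenotypic ratio.
Under the 1:2:1 hypothesis (Σ ratio = 4, N = 254):
  dark-blue: 254 × 1/4 = 63.5
  light-blue: 254 × 2/4 = 127
  white: 254 × 1/4 = 63.5
χ² = Σ (O − E)² / E
  dark-blue: (66 − 63.5)² / 63.5 = 0.0984
  light-blue: (124 − 127)² / 127 = 0.0709
  white: (64 − 63.5)² / 63.5 = 0.0039
χ² = 0.0984 + 0.0709 + 0.0039 = 0.1732 ≈ 0.173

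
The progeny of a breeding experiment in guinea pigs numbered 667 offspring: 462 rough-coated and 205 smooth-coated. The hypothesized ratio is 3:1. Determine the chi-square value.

The 3:1 ratio has 4 parts, so with N = 667 the expected counts are:
  rough-coated: 667 × 3/4 = 500.25
  smooth-coated: 667 × 1/4 = 166.75
χ² = Σ (O − E)² / E
  rough-coated: (462 − 500.25)² / 500.25 = 2.9247
  smooth-coated: (205 − 166.75)² / 166.75 = 8.7740
χ² = 2.9247 + 8.7740 = 11.6987 ≈ 11.699

11.699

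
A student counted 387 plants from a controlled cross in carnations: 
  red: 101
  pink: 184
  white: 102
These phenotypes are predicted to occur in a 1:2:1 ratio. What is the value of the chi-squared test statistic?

The 1:2:1 ratio has 4 parts, so with N = 387 the expected counts are:
  red: 387 × 1/4 = 96.75
  pink: 387 × 2/4 = 193.5
  white: 387 × 1/4 = 96.75
χ² = Σ (O − E)² / E
  red: (101 − 96.75)² / 96.75 = 0.1867
  pink: (184 − 193.5)² / 193.5 = 0.4664
  white: (102 − 96.75)² / 96.75 = 0.2849
χ² = 0.1867 + 0.4664 + 0.2849 = 0.938

0.938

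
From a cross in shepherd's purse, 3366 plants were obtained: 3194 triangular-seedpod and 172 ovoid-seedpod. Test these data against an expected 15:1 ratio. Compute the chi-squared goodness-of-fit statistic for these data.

7.467

Expected counts for N = 3366 under a 15:1 ratio (total parts = 16):
  triangular-seedpod: 3366 × 15/16 = 3155.625
  ovoid-seedpod: 3366 × 1/16 = 210.375
χ² = Σ (O − E)² / E
  triangular-seedpod: (3194 − 3155.625)² / 3155.625 = 0.4667
  ovoid-seedpod: (172 − 210.375)² / 210.375 = 7.0001
χ² = 0.4667 + 7.0001 = 7.4668 ≈ 7.467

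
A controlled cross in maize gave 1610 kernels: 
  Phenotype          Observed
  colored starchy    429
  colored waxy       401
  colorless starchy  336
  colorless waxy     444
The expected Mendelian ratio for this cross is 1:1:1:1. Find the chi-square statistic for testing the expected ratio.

The 1:1:1:1 ratio has 4 parts, so with N = 1610 the expected counts are:
  colored starchy: 1610 × 1/4 = 402.5
  colored waxy: 1610 × 1/4 = 402.5
  colorless starchy: 1610 × 1/4 = 402.5
  colorless waxy: 1610 × 1/4 = 402.5
χ² = Σ (O − E)² / E
  colored starchy: (429 − 402.5)² / 402.5 = 1.7447
  colored waxy: (401 − 402.5)² / 402.5 = 0.0056
  colorless starchy: (336 − 402.5)² / 402.5 = 10.9870
  colorless waxy: (444 − 402.5)² / 402.5 = 4.2789
χ² = 1.7447 + 0.0056 + 10.9870 + 4.2789 = 17.0162 ≈ 17.016

17.016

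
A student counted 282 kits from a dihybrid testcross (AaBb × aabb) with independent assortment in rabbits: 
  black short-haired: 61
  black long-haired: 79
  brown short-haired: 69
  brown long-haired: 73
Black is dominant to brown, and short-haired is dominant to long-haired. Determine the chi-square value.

A dihybrid testcross with independent assortment gives a 1:1:1:1 ratio.
Expected counts for N = 282 under a 1:1:1:1 ratio (total parts = 4):
  black short-haired: 282 × 1/4 = 70.5
  black long-haired: 282 × 1/4 = 70.5
  brown short-haired: 282 × 1/4 = 70.5
  brown long-haired: 282 × 1/4 = 70.5
χ² = Σ (O − E)² / E
  black short-haired: (61 − 70.5)² / 70.5 = 1.2801
  black long-haired: (79 − 70.5)² / 70.5 = 1.0248
  brown short-haired: (69 − 70.5)² / 70.5 = 0.0319
  brown long-haired: (73 − 70.5)² / 70.5 = 0.0887
χ² = 1.2801 + 1.0248 + 0.0319 + 0.0887 = 2.4255 ≈ 2.426

2.426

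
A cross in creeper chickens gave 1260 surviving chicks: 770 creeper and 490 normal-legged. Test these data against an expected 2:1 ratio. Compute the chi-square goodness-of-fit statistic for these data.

17.500

Total ratio parts = 3. Expected numbers out of 1260:
  creeper: 1260 × 2/3 = 840
  normal-legged: 1260 × 1/3 = 420
χ² = Σ (O − E)² / E
  creeper: (770 − 840)² / 840 = 5.8333
  normal-legged: (490 − 420)² / 420 = 11.6667
χ² = 5.8333 + 11.6667 = 17.500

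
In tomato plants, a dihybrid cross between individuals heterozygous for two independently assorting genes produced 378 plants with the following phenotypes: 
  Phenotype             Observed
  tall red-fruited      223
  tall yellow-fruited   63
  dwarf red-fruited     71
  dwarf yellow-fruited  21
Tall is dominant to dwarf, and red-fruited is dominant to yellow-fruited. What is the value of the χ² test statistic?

A dihybrid F₂ with independent assortment and complete dominance at both loci gives a 9:3:3:1 phenotypic ratio.
Total ratio parts = 16. Expected numbers out of 378:
  tall red-fruited: 378 × 9/16 = 212.625
  tall yellow-fruited: 378 × 3/16 = 70.875
  dwarf red-fruited: 378 × 3/16 = 70.875
  dwarf yellow-fruited: 378 × 1/16 = 23.625
χ² = Σ (O − E)² / E
  tall red-fruited: (223 − 212.625)² / 212.625 = 0.5062
  tall yellow-fruited: (63 − 70.875)² / 70.875 = 0.8750
  dwarf red-fruited: (71 − 70.875)² / 70.875 = 0.0002
  dwarf yellow-fruited: (21 − 23.625)² / 23.625 = 0.2917
χ² = 0.5062 + 0.8750 + 0.0002 + 0.2917 = 1.6731 ≈ 1.673

1.673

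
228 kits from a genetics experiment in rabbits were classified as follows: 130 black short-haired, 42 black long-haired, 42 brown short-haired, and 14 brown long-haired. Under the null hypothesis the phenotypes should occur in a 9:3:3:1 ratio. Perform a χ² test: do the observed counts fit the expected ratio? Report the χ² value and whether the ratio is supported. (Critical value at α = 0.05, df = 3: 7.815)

0.055; consistent

Total ratio parts = 16. Expected numbers out of 228:
  black short-haired: 228 × 9/16 = 128.25
  black long-haired: 228 × 3/16 = 42.75
  brown short-haired: 228 × 3/16 = 42.75
  brown long-haired: 228 × 1/16 = 14.25
χ² = Σ (O − E)² / E
  black short-haired: (130 − 128.25)² / 128.25 = 0.0239
  black long-haired: (42 − 42.75)² / 42.75 = 0.0132
  brown short-haired: (42 − 42.75)² / 42.75 = 0.0132
  brown long-haired: (14 − 14.25)² / 14.25 = 0.0044
χ² = 0.0239 + 0.0132 + 0.0132 + 0.0044 = 0.0547 ≈ 0.055
Degrees of freedom = 4 − 1 = 3; critical value at α = 0.05 is 7.815.
Since 0.055 < 7.815, we fail to reject the null hypothesis — the data are consistent with the 9:3:3:1 ratio.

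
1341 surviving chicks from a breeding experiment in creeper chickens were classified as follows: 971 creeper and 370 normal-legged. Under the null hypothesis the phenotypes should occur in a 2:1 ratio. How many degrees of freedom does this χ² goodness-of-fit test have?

A goodness-of-fit test with 2 phenotype classes has df = 2 − 1 = 1.

1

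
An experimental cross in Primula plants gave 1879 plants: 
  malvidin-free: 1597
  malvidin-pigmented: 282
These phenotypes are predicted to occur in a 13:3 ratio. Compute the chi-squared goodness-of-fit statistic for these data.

Under the 13:3 hypothesis (Σ ratio = 16, N = 1879):
  malvidin-free: 1879 × 13/16 = 1526.6875
  malvidin-pigmented: 1879 × 3/16 = 352.3125
χ² = Σ (O − E)² / E
  malvidin-free: (1597 − 1526.6875)² / 1526.6875 = 3.2383
  malvidin-pigmented: (282 − 352.3125)² / 352.3125 = 14.0326
χ² = 3.2383 + 14.0326 = 17.2709 ≈ 17.271

17.271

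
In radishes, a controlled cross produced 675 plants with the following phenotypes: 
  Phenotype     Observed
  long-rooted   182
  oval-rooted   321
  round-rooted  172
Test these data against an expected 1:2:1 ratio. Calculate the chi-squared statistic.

1.910

Expected counts for N = 675 under a 1:2:1 ratio (total parts = 4):
  long-rooted: 675 × 1/4 = 168.75
  oval-rooted: 675 × 2/4 = 337.5
  round-rooted: 675 × 1/4 = 168.75
χ² = Σ (O − E)² / E
  long-rooted: (182 − 168.75)² / 168.75 = 1.0404
  oval-rooted: (321 − 337.5)² / 337.5 = 0.8067
  round-rooted: (172 − 168.75)² / 168.75 = 0.0626
χ² = 1.0404 + 0.8067 + 0.0626 = 1.9097 ≈ 1.910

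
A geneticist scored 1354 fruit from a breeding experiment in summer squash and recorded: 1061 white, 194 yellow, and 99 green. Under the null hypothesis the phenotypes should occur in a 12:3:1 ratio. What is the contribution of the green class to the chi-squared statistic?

Total ratio parts = 16. Expected numbers out of 1354:
  white: 1354 × 12/16 = 1015.5
  yellow: 1354 × 3/16 = 253.875
  green: 1354 × 1/16 = 84.625
Contribution of green: (99 − 84.625)² / 84.625 = 2.4418

2.442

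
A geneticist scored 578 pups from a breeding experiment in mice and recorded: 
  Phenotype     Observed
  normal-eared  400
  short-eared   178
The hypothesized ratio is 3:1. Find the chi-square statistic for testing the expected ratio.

10.355

Total ratio parts = 4. Expected numbers out of 578:
  normal-eared: 578 × 3/4 = 433.5
  short-eared: 578 × 1/4 = 144.5
χ² = Σ (O − E)² / E
  normal-eared: (400 − 433.5)² / 433.5 = 2.5888
  short-eared: (178 − 144.5)² / 144.5 = 7.7664
χ² = 2.5888 + 7.7664 = 10.3552 ≈ 10.355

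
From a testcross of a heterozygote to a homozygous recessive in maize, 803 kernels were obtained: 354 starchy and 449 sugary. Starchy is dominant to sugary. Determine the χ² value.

11.239

A testcross of a heterozygote (Aa × aa) gives a 1:1 phenotypic ratio.
Expected counts for N = 803 under a 1:1 ratio (total parts = 2):
  starchy: 803 × 1/2 = 401.5
  sugary: 803 × 1/2 = 401.5
χ² = Σ (O − E)² / E
  starchy: (354 − 401.5)² / 401.5 = 5.6196
  sugary: (449 − 401.5)² / 401.5 = 5.6196
χ² = 5.6196 + 5.6196 = 11.2392 ≈ 11.239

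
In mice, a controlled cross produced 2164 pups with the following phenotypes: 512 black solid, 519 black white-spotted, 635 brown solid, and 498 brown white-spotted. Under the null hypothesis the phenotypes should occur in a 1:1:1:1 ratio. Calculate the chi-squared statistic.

Total ratio parts = 4. Expected numbers out of 2164:
  black solid: 2164 × 1/4 = 541
  black white-spotted: 2164 × 1/4 = 541
  brown solid: 2164 × 1/4 = 541
  brown white-spotted: 2164 × 1/4 = 541
χ² = Σ (O − E)² / E
  black solid: (512 − 541)² / 541 = 1.5545
  black white-spotted: (519 − 541)² / 541 = 0.8946
  brown solid: (635 − 541)² / 541 = 16.3327
  brown white-spotted: (498 − 541)² / 541 = 3.4177
χ² = 1.5545 + 0.8946 + 16.3327 + 3.4177 = 22.1995 ≈ 22.200

22.200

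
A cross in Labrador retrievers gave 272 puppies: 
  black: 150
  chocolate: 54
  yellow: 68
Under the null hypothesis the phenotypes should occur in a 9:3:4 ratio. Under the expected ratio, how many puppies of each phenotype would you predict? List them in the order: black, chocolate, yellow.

Expected counts for N = 272 under a 9:3:4 ratio (total parts = 16):
  black: 272 × 9/16 = 153
  chocolate: 272 × 3/16 = 51
  yellow: 272 × 4/16 = 68

153, 51, 68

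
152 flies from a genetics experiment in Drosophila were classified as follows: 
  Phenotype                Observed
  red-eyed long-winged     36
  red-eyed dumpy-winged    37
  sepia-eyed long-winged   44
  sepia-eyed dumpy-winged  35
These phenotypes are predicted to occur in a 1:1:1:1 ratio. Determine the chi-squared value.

1.316

Total ratio parts = 4. Expected numbers out of 152:
  red-eyed long-winged: 152 × 1/4 = 38
  red-eyed dumpy-winged: 152 × 1/4 = 38
  sepia-eyed long-winged: 152 × 1/4 = 38
  sepia-eyed dumpy-winged: 152 × 1/4 = 38
χ² = Σ (O − E)² / E
  red-eyed long-winged: (36 − 38)² / 38 = 0.1053
  red-eyed dumpy-winged: (37 − 38)² / 38 = 0.0263
  sepia-eyed long-winged: (44 − 38)² / 38 = 0.9474
  sepia-eyed dumpy-winged: (35 − 38)² / 38 = 0.2368
χ² = 0.1053 + 0.0263 + 0.9474 + 0.2368 = 1.3158 ≈ 1.316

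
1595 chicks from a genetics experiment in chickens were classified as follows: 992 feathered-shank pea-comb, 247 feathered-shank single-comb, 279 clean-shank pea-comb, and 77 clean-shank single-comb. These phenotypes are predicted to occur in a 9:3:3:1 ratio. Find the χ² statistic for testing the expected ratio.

Total ratio parts = 16. Expected numbers out of 1595:
  feathered-shank pea-comb: 1595 × 9/16 = 897.1875
  feathered-shank single-comb: 1595 × 3/16 = 299.0625
  clean-shank pea-comb: 1595 × 3/16 = 299.0625
  clean-shank single-comb: 1595 × 1/16 = 99.6875
χ² = Σ (O − E)² / E
  feathered-shank pea-comb: (992 − 897.1875)² / 897.1875 = 10.0195
  feathered-shank single-comb: (247 − 299.0625)² / 299.0625 = 9.0633
  clean-shank pea-comb: (279 − 299.0625)² / 299.0625 = 1.3459
  clean-shank single-comb: (77 − 99.6875)² / 99.6875 = 5.1634
χ² = 10.0195 + 9.0633 + 1.3459 + 5.1634 = 25.5921 ≈ 25.592

25.592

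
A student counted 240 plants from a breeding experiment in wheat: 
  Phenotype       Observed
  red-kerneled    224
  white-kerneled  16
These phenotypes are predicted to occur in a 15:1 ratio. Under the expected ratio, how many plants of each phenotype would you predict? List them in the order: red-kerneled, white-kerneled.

225, 15

The 15:1 ratio has 16 parts, so with N = 240 the expected counts are:
  red-kerneled: 240 × 15/16 = 225
  white-kerneled: 240 × 1/16 = 15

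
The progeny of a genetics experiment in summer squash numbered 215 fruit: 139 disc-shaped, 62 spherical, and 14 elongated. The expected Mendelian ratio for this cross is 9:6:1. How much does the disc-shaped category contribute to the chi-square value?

2.698

Under the 9:6:1 hypothesis (Σ ratio = 16, N = 215):
  disc-shaped: 215 × 9/16 = 120.9375
  spherical: 215 × 6/16 = 80.625
  elongated: 215 × 1/16 = 13.4375
Contribution of disc-shaped: (139 − 120.9375)² / 120.9375 = 2.6977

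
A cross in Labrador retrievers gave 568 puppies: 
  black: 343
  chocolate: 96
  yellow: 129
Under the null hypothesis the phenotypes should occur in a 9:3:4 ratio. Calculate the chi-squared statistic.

Total ratio parts = 16. Expected numbers out of 568:
  black: 568 × 9/16 = 319.5
  chocolate: 568 × 3/16 = 106.5
  yellow: 568 × 4/16 = 142
χ² = Σ (O − E)² / E
  black: (343 − 319.5)² / 319.5 = 1.7285
  chocolate: (96 − 106.5)² / 106.5 = 1.0352
  yellow: (129 − 142)² / 142 = 1.1901
χ² = 1.7285 + 1.0352 + 1.1901 = 3.9538 ≈ 3.954

3.954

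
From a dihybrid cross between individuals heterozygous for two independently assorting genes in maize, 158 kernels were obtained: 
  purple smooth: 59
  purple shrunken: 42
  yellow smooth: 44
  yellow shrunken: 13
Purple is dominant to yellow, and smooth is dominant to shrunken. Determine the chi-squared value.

23.176

A dihybrid F₂ with independent assortment and complete dominance at both loci gives a 9:3:3:1 phenotypic ratio.
Expected counts for N = 158 under a 9:3:3:1 ratio (total parts = 16):
  purple smooth: 158 × 9/16 = 88.875
  purple shrunken: 158 × 3/16 = 29.625
  yellow smooth: 158 × 3/16 = 29.625
  yellow shrunken: 158 × 1/16 = 9.875
χ² = Σ (O − E)² / E
  purple smooth: (59 − 88.875)² / 88.875 = 10.0424
  purple shrunken: (42 − 29.625)² / 29.625 = 5.1693
  yellow smooth: (44 − 29.625)² / 29.625 = 6.9752
  yellow shrunken: (13 − 9.875)² / 9.875 = 0.9889
χ² = 10.0424 + 5.1693 + 6.9752 + 0.9889 = 23.1758 ≈ 23.176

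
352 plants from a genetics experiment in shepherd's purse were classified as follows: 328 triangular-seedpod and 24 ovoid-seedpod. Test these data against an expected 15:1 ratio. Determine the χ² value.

The 15:1 ratio has 16 parts, so with N = 352 the expected counts are:
  triangular-seedpod: 352 × 15/16 = 330
  ovoid-seedpod: 352 × 1/16 = 22
χ² = Σ (O − E)² / E
  triangular-seedpod: (328 − 330)² / 330 = 0.0121
  ovoid-seedpod: (24 − 22)² / 22 = 0.1818
χ² = 0.0121 + 0.1818 = 0.1939 ≈ 0.194

0.194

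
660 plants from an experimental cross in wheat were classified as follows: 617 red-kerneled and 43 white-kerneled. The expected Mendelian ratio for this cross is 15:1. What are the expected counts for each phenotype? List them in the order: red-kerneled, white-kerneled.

Expected counts for N = 660 under a 15:1 ratio (total parts = 16):
  red-kerneled: 660 × 15/16 = 618.75
  white-kerneled: 660 × 1/16 = 41.25

618.75, 41.25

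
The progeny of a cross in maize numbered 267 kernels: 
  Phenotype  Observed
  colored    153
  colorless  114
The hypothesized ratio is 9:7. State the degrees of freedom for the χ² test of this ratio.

A goodness-of-fit test with 2 phenotype classes has df = 2 − 1 = 1.

1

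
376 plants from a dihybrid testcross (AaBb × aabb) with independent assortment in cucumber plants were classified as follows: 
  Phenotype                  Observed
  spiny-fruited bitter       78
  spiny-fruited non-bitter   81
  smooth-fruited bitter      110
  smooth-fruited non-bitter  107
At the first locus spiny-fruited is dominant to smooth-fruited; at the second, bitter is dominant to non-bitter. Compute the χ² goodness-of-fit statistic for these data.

9.043

A dihybrid testcross with independent assortment gives a 1:1:1:1 ratio.
Total ratio parts = 4. Expected numbers out of 376:
  spiny-fruited bitter: 376 × 1/4 = 94
  spiny-fruited non-bitter: 376 × 1/4 = 94
  smooth-fruited bitter: 376 × 1/4 = 94
  smooth-fruited non-bitter: 376 × 1/4 = 94
χ² = Σ (O − E)² / E
  spiny-fruited bitter: (78 − 94)² / 94 = 2.7234
  spiny-fruited non-bitter: (81 − 94)² / 94 = 1.7979
  smooth-fruited bitter: (110 − 94)² / 94 = 2.7234
  smooth-fruited non-bitter: (107 − 94)² / 94 = 1.7979
χ² = 2.7234 + 1.7979 + 2.7234 + 1.7979 = 9.0426 ≈ 9.043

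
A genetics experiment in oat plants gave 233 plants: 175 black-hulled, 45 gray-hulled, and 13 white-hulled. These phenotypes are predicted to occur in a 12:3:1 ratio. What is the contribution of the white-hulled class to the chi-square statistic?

0.168

The 12:3:1 ratio has 16 parts, so with N = 233 the expected counts are:
  black-hulled: 233 × 12/16 = 174.75
  gray-hulled: 233 × 3/16 = 43.6875
  white-hulled: 233 × 1/16 = 14.5625
Contribution of white-hulled: (13 − 14.5625)² / 14.5625 = 0.1677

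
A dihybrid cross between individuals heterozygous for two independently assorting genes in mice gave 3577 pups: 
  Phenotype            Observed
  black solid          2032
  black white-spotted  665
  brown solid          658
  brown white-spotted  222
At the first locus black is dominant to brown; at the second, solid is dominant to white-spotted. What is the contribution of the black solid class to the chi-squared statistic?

0.198

A dihybrid F₂ with independent assortment and complete dominance at both loci gives a 9:3:3:1 phenotypic ratio.
Under the 9:3:3:1 hypothesis (Σ ratio = 16, N = 3577):
  black solid: 3577 × 9/16 = 2012.0625
  black white-spotted: 3577 × 3/16 = 670.6875
  brown solid: 3577 × 3/16 = 670.6875
  brown white-spotted: 3577 × 1/16 = 223.5625
Contribution of black solid: (2032 − 2012.0625)² / 2012.0625 = 0.1976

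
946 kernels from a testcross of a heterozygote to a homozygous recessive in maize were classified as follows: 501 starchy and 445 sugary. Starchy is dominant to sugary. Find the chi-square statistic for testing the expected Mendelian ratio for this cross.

3.315

A testcross of a heterozygote (Aa × aa) gives a 1:1 phenotypic ratio.
The 1:1 ratio has 2 parts, so with N = 946 the expected counts are:
  starchy: 946 × 1/2 = 473
  sugary: 946 × 1/2 = 473
χ² = Σ (O − E)² / E
  starchy: (501 − 473)² / 473 = 1.6575
  sugary: (445 − 473)² / 473 = 1.6575
χ² = 1.6575 + 1.6575 = 3.315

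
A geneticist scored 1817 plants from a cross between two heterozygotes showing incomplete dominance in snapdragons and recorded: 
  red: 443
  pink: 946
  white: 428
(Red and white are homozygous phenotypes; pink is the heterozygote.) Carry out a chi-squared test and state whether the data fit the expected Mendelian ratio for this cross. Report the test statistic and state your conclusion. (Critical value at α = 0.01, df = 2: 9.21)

With incomplete dominance, a heterozygote × heterozygote cross gives a 1:2:1 phenotypic ratio.
Expected counts for N = 1817 under a 1:2:1 ratio (total parts = 4):
  red: 1817 × 1/4 = 454.25
  pink: 1817 × 2/4 = 908.5
  white: 1817 × 1/4 = 454.25
χ² = Σ (O − E)² / E
  red: (443 − 454.25)² / 454.25 = 0.2786
  pink: (946 − 908.5)² / 908.5 = 1.5479
  white: (428 − 454.25)² / 454.25 = 1.5169
χ² = 0.2786 + 1.5479 + 1.5169 = 3.3434 ≈ 3.343
Degrees of freedom = 3 − 1 = 2; critical value at α = 0.01 is 9.21.
Since 3.343 < 9.21, we fail to reject the null hypothesis — the data are consistent with the 1:2:1 ratio.

3.343; consistent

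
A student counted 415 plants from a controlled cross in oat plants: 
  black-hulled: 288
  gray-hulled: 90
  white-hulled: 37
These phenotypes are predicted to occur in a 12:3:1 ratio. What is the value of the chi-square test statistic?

Total ratio parts = 16. Expected numbers out of 415:
  black-hulled: 415 × 12/16 = 311.25
  gray-hulled: 415 × 3/16 = 77.8125
  white-hulled: 415 × 1/16 = 25.9375
χ² = Σ (O − E)² / E
  black-hulled: (288 − 311.25)² / 311.25 = 1.7367
  gray-hulled: (90 − 77.8125)² / 77.8125 = 1.9089
  white-hulled: (37 − 25.9375)² / 25.9375 = 4.7182
χ² = 1.7367 + 1.9089 + 4.7182 = 8.3638 ≈ 8.364

8.364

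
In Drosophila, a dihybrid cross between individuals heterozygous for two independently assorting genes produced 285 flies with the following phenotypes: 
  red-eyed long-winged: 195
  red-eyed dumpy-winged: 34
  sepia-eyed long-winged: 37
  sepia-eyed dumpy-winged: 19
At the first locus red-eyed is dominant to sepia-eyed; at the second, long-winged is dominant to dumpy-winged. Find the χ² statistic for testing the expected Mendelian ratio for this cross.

19.711

A dihybrid F₂ with independent assortment and complete dominance at both loci gives a 9:3:3:1 phenotypic ratio.
Expected counts for N = 285 under a 9:3:3:1 ratio (total parts = 16):
  red-eyed long-winged: 285 × 9/16 = 160.3125
  red-eyed dumpy-winged: 285 × 3/16 = 53.4375
  sepia-eyed long-winged: 285 × 3/16 = 53.4375
  sepia-eyed dumpy-winged: 285 × 1/16 = 17.8125
χ² = Σ (O − E)² / E
  red-eyed long-winged: (195 − 160.3125)² / 160.3125 = 7.5055
  red-eyed dumpy-winged: (34 − 53.4375)² / 53.4375 = 7.0702
  sepia-eyed long-winged: (37 − 53.4375)² / 53.4375 = 5.0562
  sepia-eyed dumpy-winged: (19 − 17.8125)² / 17.8125 = 0.0792
χ² = 7.5055 + 7.0702 + 5.0562 + 0.0792 = 19.7111 ≈ 19.711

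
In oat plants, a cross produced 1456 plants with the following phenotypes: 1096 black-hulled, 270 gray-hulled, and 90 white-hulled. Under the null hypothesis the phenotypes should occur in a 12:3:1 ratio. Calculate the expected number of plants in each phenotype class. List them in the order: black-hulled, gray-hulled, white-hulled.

1092, 273, 91

Total ratio parts = 16. Expected numbers out of 1456:
  black-hulled: 1456 × 12/16 = 1092
  gray-hulled: 1456 × 3/16 = 273
  white-hulled: 1456 × 1/16 = 91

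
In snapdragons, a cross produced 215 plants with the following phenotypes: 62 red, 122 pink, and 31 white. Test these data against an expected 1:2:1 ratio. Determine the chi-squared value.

12.851

The 1:2:1 ratio has 4 parts, so with N = 215 the expected counts are:
  red: 215 × 1/4 = 53.75
  pink: 215 × 2/4 = 107.5
  white: 215 × 1/4 = 53.75
χ² = Σ (O − E)² / E
  red: (62 − 53.75)² / 53.75 = 1.2663
  pink: (122 − 107.5)² / 107.5 = 1.9558
  white: (31 − 53.75)² / 53.75 = 9.6291
χ² = 1.2663 + 1.9558 + 9.6291 = 12.8512 ≈ 12.851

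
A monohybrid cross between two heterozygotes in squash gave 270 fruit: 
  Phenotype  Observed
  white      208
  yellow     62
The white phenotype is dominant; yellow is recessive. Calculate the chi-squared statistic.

0.598

For a monohybrid cross between heterozygotes with complete dominance, the expected phenotypic ratio is 3:1.
The 3:1 ratio has 4 parts, so with N = 270 the expected counts are:
  white: 270 × 3/4 = 202.5
  yellow: 270 × 1/4 = 67.5
χ² = Σ (O − E)² / E
  white: (208 − 202.5)² / 202.5 = 0.1494
  yellow: (62 − 67.5)² / 67.5 = 0.4481
χ² = 0.1494 + 0.4481 = 0.5975 ≈ 0.598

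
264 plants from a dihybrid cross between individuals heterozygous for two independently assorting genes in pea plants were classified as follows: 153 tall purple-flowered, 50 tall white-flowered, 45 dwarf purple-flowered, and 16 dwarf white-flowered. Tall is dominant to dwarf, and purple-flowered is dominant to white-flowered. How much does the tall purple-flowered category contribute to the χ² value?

A dihybrid F₂ with independent assortment and complete dominance at both loci gives a 9:3:3:1 phenotypic ratio.
Total ratio parts = 16. Expected numbers out of 264:
  tall purple-flowered: 264 × 9/16 = 148.5
  tall white-flowered: 264 × 3/16 = 49.5
  dwarf purple-flowered: 264 × 3/16 = 49.5
  dwarf white-flowered: 264 × 1/16 = 16.5
Contribution of tall purple-flowered: (153 − 148.5)² / 148.5 = 0.1364

0.136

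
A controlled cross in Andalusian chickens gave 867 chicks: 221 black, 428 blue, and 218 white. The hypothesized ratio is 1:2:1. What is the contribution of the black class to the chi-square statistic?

The 1:2:1 ratio has 4 parts, so with N = 867 the expected counts are:
  black: 867 × 1/4 = 216.75
  blue: 867 × 2/4 = 433.5
  white: 867 × 1/4 = 216.75
Contribution of black: (221 − 216.75)² / 216.75 = 0.0833

0.083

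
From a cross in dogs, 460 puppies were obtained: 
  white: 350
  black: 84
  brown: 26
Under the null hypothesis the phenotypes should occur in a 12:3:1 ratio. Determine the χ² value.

0.394

Under the 12:3:1 hypothesis (Σ ratio = 16, N = 460):
  white: 460 × 12/16 = 345
  black: 460 × 3/16 = 86.25
  brown: 460 × 1/16 = 28.75
χ² = Σ (O − E)² / E
  white: (350 − 345)² / 345 = 0.0725
  black: (84 − 86.25)² / 86.25 = 0.0587
  brown: (26 − 28.75)² / 28.75 = 0.2630
χ² = 0.0725 + 0.0587 + 0.2630 = 0.3942 ≈ 0.394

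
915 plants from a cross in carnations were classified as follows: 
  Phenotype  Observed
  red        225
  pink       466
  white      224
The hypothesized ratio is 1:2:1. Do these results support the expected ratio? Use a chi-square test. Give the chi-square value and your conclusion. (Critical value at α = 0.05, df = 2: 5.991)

0.318; consistent

Under the 1:2:1 hypothesis (Σ ratio = 4, N = 915):
  red: 915 × 1/4 = 228.75
  pink: 915 × 2/4 = 457.5
  white: 915 × 1/4 = 228.75
χ² = Σ (O − E)² / E
  red: (225 − 228.75)² / 228.75 = 0.0615
  pink: (466 − 457.5)² / 457.5 = 0.1579
  white: (224 − 228.75)² / 228.75 = 0.0986
χ² = 0.0615 + 0.1579 + 0.0986 = 0.318
Degrees of freedom = 3 − 1 = 2; critical value at α = 0.05 is 5.991.
Since 0.318 < 5.991, we fail to reject the null hypothesis — the data are consistent with the 1:2:1 ratio.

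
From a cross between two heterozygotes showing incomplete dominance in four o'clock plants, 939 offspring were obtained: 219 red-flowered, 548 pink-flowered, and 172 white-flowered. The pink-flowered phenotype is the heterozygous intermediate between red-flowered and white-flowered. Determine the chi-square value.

With incomplete dominance, a heterozygote × heterozygote cross gives a 1:2:1 phenotypic ratio.
Total ratio parts = 4. Expected numbers out of 939:
  red-flowered: 939 × 1/4 = 234.75
  pink-flowered: 939 × 2/4 = 469.5
  white-flowered: 939 × 1/4 = 234.75
χ² = Σ (O − E)² / E
  red-flowered: (219 − 234.75)² / 234.75 = 1.0567
  pink-flowered: (548 − 469.5)² / 469.5 = 13.1251
  white-flowered: (172 − 234.75)² / 234.75 = 16.7734
χ² = 1.0567 + 13.1251 + 16.7734 = 30.9552 ≈ 30.955

30.955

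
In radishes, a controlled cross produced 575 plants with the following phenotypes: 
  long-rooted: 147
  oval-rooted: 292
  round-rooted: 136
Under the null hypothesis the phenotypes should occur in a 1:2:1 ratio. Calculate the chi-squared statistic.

Under the 1:2:1 hypothesis (Σ ratio = 4, N = 575):
  long-rooted: 575 × 1/4 = 143.75
  oval-rooted: 575 × 2/4 = 287.5
  round-rooted: 575 × 1/4 = 143.75
χ² = Σ (O − E)² / E
  long-rooted: (147 − 143.75)² / 143.75 = 0.0735
  oval-rooted: (292 − 287.5)² / 287.5 = 0.0704
  round-rooted: (136 − 143.75)² / 143.75 = 0.4178
χ² = 0.0735 + 0.0704 + 0.4178 = 0.5617 ≈ 0.562

0.562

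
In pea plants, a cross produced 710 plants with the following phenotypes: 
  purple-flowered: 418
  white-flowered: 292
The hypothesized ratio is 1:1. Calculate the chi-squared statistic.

Total ratio parts = 2. Expected numbers out of 710:
  purple-flowered: 710 × 1/2 = 355
  white-flowered: 710 × 1/2 = 355
χ² = Σ (O − E)² / E
  purple-flowered: (418 − 355)² / 355 = 11.1803
  white-flowered: (292 − 355)² / 355 = 11.1803
χ² = 11.1803 + 11.1803 = 22.3606 ≈ 22.361

22.361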